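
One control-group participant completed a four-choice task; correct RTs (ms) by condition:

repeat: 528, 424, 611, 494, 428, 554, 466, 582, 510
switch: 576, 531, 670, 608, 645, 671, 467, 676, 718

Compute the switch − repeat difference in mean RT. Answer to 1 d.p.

107.2 ms

M(repeat) = 4597/9 = 510.778
M(switch) = 5562/9 = 618.000
Difference = 618.000 − 510.778 = 107.222 ms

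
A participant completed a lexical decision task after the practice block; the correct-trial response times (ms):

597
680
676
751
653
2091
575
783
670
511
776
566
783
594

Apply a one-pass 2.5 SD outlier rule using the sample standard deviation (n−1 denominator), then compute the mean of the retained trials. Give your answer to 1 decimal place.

n = 14, ΣRT = 10706, M = 764.714
Σ(x−M)² = 1993636.86; s = √(1993636.86/13) = 391.608
Cutoffs: 764.714 ± 2.5·391.608 → [-214.3, 1743.7]
Outside: 2091 → excluded.
Retained (n=13): Σ = 8615, mean = 8615/13 = 662.692

662.7 ms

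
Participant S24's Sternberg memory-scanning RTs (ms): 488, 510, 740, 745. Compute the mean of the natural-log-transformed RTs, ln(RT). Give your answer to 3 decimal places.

ln(RT): 6.1903, 6.2344, 6.6067, 6.6134
Σ ln(RT) = 25.6448
Mean = 25.6448/4 = 6.41119

6.411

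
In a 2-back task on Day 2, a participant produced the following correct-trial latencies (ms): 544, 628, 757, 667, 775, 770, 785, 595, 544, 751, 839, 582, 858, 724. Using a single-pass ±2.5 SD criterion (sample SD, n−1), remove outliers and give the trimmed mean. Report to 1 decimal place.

701.4 ms

n = 14, ΣRT = 9819, M = 701.357
Σ(x−M)² = 148329.21; s = √(148329.21/13) = 106.817
Cutoffs: 701.357 ± 2.5·106.817 → [434.3, 968.4]
No RTs fall outside the cutoffs; all 14 retained. Mean = 9819/14 = 701.357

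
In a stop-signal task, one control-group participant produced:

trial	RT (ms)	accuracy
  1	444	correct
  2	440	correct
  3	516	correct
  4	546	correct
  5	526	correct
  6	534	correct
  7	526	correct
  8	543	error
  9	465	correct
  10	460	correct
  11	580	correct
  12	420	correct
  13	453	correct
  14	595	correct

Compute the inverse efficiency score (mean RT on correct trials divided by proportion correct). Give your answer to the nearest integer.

539 ms

Correct trials (n=13): 444, 440, 516, 546, 526, 534, 526, 465, 460, 580, 420, 453, 595
Mean correct RT = 6505/13 = 500.3846 ms
Proportion correct = 13/14
IES = 500.3846 / (13/14) = 538.876 ms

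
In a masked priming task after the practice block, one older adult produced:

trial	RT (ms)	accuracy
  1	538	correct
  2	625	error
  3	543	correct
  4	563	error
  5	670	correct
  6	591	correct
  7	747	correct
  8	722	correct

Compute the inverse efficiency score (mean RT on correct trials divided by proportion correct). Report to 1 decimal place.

Correct trials (n=6): 538, 543, 670, 591, 747, 722
Mean correct RT = 3811/6 = 635.1667 ms
Proportion correct = 6/8
IES = 635.1667 / (6/8) = 846.889 ms

846.9 ms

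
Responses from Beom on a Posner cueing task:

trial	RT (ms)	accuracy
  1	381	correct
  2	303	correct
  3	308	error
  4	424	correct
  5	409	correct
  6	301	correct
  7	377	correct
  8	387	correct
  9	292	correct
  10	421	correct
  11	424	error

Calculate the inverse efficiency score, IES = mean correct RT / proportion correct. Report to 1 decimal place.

447.5 ms

Correct trials (n=9): 381, 303, 424, 409, 301, 377, 387, 292, 421
Mean correct RT = 3295/9 = 366.1111 ms
Proportion correct = 9/11
IES = 366.1111 / (9/11) = 447.469 ms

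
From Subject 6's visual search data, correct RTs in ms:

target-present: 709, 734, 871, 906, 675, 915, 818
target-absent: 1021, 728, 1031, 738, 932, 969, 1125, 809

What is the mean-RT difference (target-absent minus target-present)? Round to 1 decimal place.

115.1 ms

M(target-present) = 5628/7 = 804.000
M(target-absent) = 7353/8 = 919.125
Difference = 919.125 − 804.000 = 115.125 ms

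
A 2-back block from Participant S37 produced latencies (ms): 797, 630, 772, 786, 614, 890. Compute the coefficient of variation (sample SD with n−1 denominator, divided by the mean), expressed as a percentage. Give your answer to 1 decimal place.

n = 6, Σ = 4489, M = 748.1667
Σ(x−M)² = 56464.833; s = √(56464.833/5) = 106.2684
CV = 106.2684 / 748.1667 = 0.14204 = 14.204%

14.2%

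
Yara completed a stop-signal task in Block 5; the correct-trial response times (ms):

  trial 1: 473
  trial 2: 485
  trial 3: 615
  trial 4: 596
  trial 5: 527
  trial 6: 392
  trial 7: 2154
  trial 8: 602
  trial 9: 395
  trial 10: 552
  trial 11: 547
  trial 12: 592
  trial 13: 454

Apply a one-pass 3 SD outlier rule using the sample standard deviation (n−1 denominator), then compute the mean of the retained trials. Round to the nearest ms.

519 ms

n = 13, ΣRT = 8384, M = 644.923
Σ(x−M)² = 2535390.92; s = √(2535390.92/12) = 459.655
Cutoffs: 644.923 ± 3·459.655 → [-734.0, 2023.9]
Outside: 2154 → excluded.
Retained (n=12): Σ = 6230, mean = 6230/12 = 519.167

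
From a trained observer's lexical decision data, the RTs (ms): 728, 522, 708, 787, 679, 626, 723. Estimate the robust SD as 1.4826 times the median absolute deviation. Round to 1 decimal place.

Sorted: 522, 626, 679, 708, 723, 728, 787 → median = 708
|x − 708| sorted: 0, 15, 20, 29, 79, 82, 186 → MAD = 29
Robust SD ≈ 1.4826 × 29 = 42.995

43.0 ms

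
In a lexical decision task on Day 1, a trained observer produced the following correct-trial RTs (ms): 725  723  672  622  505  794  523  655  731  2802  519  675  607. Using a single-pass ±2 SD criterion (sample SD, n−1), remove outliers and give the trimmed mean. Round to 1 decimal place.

645.9 ms

n = 13, ΣRT = 10553, M = 811.769
Σ(x−M)² = 4387236.31; s = √(4387236.31/12) = 604.651
Cutoffs: 811.769 ± 2·604.651 → [-397.5, 2021.1]
Outside: 2802 → excluded.
Retained (n=12): Σ = 7751, mean = 7751/12 = 645.917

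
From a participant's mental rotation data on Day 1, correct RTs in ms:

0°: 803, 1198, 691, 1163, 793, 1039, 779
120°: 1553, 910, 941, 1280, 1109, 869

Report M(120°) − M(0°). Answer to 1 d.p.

M(0°) = 6466/7 = 923.714
M(120°) = 6662/6 = 1110.333
Difference = 1110.333 − 923.714 = 186.619 ms

186.6 ms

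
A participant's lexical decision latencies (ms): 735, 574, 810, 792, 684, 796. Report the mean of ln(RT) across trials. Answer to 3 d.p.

6.589

ln(RT): 6.5999, 6.3526, 6.6970, 6.6746, 6.5280, 6.6796
Σ ln(RT) = 39.5317
Mean = 39.5317/6 = 6.58861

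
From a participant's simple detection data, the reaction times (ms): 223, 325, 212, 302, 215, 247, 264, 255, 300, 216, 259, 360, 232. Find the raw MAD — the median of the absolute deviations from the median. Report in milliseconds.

39 ms

Sorted: 212, 215, 216, 223, 232, 247, 255, 259, 264, 300, 302, 325, 360 → median = 255
|x − 255|: 32, 70, 43, 47, 40, 8, 9, 0, 45, 39, 4, 105, 23
Sorted deviations: 0, 4, 8, 9, 23, 32, 39, 40, 43, 45, 47, 70, 105 → MAD = 39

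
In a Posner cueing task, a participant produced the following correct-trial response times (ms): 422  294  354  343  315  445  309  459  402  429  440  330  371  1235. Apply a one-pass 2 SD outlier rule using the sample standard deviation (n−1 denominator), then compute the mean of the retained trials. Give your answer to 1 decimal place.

n = 14, ΣRT = 6148, M = 439.143
Σ(x−M)² = 722057.71; s = √(722057.71/13) = 235.675
Cutoffs: 439.143 ± 2·235.675 → [-32.2, 910.5]
Outside: 1235 → excluded.
Retained (n=13): Σ = 4913, mean = 4913/13 = 377.923

377.9 ms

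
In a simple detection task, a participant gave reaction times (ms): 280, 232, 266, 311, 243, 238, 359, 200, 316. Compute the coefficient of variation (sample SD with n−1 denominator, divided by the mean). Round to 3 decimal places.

0.184

n = 9, Σ = 2445, M = 271.6667
Σ(x−M)² = 19906.000; s = √(19906.000/8) = 49.8824
CV = 49.8824 / 271.6667 = 0.18362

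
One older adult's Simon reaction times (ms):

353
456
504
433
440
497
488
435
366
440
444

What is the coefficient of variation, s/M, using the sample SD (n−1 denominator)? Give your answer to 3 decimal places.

0.109

n = 11, Σ = 4856, M = 441.4545
Σ(x−M)² = 23016.727; s = √(23016.727/10) = 47.9758
CV = 47.9758 / 441.4545 = 0.10868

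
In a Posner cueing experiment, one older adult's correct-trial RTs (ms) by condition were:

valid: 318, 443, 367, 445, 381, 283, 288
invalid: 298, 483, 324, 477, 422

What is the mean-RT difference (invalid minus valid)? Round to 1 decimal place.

M(valid) = 2525/7 = 360.714
M(invalid) = 2004/5 = 400.800
Difference = 400.800 − 360.714 = 40.086 ms

40.1 ms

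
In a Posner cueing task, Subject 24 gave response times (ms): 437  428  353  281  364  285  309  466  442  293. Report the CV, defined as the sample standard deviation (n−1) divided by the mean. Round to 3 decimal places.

0.198

n = 10, Σ = 3658, M = 365.8000
Σ(x−M)² = 47197.600; s = √(47197.600/9) = 72.4167
CV = 72.4167 / 365.8000 = 0.19797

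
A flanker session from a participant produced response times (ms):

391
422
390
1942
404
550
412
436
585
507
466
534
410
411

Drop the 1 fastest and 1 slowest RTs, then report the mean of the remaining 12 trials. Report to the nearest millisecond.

Sorted: 390, 391, 404, 410, 411, 412, 422, 436, 466, 507, 534, 550, 585, 1942
Drop lowest 1 (390) and highest 1 (1942)
Remaining (n=12): Σ = 5528, mean = 5528/12 = 460.667

461 ms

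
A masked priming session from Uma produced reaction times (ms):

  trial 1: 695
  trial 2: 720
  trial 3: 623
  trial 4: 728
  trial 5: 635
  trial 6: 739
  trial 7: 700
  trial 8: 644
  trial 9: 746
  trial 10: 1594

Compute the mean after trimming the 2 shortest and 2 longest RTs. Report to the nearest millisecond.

704 ms

Sorted: 623, 635, 644, 695, 700, 720, 728, 739, 746, 1594
Drop lowest 2 (623, 635) and highest 2 (746, 1594)
Remaining (n=6): Σ = 4226, mean = 4226/6 = 704.333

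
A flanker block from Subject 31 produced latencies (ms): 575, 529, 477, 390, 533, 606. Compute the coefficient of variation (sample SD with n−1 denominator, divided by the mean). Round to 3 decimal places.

0.148

n = 6, Σ = 3110, M = 518.3333
Σ(x−M)² = 29403.333; s = √(29403.333/5) = 76.6855
CV = 76.6855 / 518.3333 = 0.14795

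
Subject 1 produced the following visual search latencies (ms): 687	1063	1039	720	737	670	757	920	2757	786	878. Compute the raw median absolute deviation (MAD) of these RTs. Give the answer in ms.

Sorted: 670, 687, 720, 737, 757, 786, 878, 920, 1039, 1063, 2757 → median = 786
|x − 786|: 99, 277, 253, 66, 49, 116, 29, 134, 1971, 0, 92
Sorted deviations: 0, 29, 49, 66, 92, 99, 116, 134, 253, 277, 1971 → MAD = 99

99 ms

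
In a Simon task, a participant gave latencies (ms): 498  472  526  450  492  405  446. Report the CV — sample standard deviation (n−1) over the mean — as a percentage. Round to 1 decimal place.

n = 7, Σ = 3289, M = 469.8571
Σ(x−M)² = 9608.857; s = √(9608.857/6) = 40.0184
CV = 40.0184 / 469.8571 = 0.08517 = 8.517%

8.5%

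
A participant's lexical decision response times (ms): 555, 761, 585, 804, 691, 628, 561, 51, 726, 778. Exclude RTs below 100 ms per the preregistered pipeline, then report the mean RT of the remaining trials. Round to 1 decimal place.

676.6 ms

Excluded: 51
Retained (n=9): Σ = 6089
Mean = 6089/9 = 676.5556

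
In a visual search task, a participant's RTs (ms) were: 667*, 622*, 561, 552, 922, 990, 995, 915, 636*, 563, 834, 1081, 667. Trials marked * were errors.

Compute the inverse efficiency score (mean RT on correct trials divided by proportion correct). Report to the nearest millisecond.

Correct trials (n=10): 561, 552, 922, 990, 995, 915, 563, 834, 1081, 667
Mean correct RT = 8080/10 = 808.0000 ms
Proportion correct = 10/13
IES = 808.0000 / (10/13) = 1050.400 ms

1050 ms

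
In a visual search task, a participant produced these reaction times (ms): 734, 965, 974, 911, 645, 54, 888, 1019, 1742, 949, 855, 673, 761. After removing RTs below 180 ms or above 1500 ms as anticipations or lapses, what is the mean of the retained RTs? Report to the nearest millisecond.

852 ms

Excluded: 54, 1742
Retained (n=11): Σ = 9374
Mean = 9374/11 = 852.1818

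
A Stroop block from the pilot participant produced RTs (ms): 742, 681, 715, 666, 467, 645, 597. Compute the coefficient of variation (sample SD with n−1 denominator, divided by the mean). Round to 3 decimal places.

0.142

n = 7, Σ = 4513, M = 644.7143
Σ(x−M)² = 50033.429; s = √(50033.429/6) = 91.3176
CV = 91.3176 / 644.7143 = 0.14164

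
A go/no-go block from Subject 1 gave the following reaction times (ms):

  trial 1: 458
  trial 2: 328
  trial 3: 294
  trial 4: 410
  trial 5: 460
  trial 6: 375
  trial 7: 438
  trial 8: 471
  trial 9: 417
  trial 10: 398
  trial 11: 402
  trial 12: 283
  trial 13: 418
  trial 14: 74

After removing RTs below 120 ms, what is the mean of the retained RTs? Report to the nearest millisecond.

Excluded: 74
Retained (n=13): Σ = 5152
Mean = 5152/13 = 396.3077

396 ms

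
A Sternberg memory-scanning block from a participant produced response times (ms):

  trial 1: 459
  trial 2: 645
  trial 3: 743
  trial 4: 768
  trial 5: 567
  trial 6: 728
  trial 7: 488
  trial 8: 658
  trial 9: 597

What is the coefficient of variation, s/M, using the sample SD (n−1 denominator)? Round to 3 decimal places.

0.175

n = 9, Σ = 5653, M = 628.1111
Σ(x−M)² = 96856.889; s = √(96856.889/8) = 110.0323
CV = 110.0323 / 628.1111 = 0.17518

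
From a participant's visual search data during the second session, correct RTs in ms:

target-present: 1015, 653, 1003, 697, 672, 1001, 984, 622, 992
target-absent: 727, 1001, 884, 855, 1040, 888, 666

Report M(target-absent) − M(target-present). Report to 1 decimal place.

17.1 ms

M(target-present) = 7639/9 = 848.778
M(target-absent) = 6061/7 = 865.857
Difference = 865.857 − 848.778 = 17.079 ms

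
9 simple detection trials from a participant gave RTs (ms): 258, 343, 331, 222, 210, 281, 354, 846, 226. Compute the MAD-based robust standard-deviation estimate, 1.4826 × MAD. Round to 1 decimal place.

87.5 ms

Sorted: 210, 222, 226, 258, 281, 331, 343, 354, 846 → median = 281
|x − 281| sorted: 0, 23, 50, 55, 59, 62, 71, 73, 565 → MAD = 59
Robust SD ≈ 1.4826 × 59 = 87.473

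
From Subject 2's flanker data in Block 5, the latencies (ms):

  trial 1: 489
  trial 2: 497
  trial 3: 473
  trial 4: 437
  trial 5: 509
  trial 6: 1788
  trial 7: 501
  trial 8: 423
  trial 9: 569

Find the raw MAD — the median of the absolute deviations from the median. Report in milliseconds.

Sorted: 423, 437, 473, 489, 497, 501, 509, 569, 1788 → median = 497
|x − 497|: 8, 0, 24, 60, 12, 1291, 4, 74, 72
Sorted deviations: 0, 4, 8, 12, 24, 60, 72, 74, 1291 → MAD = 24

24 ms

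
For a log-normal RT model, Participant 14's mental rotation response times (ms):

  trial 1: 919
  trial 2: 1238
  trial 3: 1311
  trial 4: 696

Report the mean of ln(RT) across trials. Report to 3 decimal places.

6.917

ln(RT): 6.8233, 7.1213, 7.1785, 6.5453
Σ ln(RT) = 27.6684
Mean = 27.6684/4 = 6.91711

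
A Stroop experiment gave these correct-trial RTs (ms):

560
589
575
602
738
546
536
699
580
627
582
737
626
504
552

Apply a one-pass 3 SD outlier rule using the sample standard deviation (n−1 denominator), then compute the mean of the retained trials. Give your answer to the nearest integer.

n = 15, ΣRT = 9053, M = 603.533
Σ(x−M)² = 70437.73; s = √(70437.73/14) = 70.931
Cutoffs: 603.533 ± 3·70.931 → [390.7, 816.3]
No RTs fall outside the cutoffs; all 15 retained. Mean = 9053/15 = 603.533

604 ms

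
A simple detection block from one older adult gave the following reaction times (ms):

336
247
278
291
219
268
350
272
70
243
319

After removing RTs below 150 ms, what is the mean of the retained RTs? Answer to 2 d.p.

Excluded: 70
Retained (n=10): Σ = 2823
Mean = 2823/10 = 282.3000

282.30 ms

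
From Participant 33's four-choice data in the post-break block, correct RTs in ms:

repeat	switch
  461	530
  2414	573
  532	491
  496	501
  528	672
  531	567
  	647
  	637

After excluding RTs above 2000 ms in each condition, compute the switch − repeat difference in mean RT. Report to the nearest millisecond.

repeat: exclude 2414
M(repeat) = 2548/5 = 509.600
M(switch) = 4618/8 = 577.250
Difference = 577.250 − 509.600 = 67.650 ms

68 ms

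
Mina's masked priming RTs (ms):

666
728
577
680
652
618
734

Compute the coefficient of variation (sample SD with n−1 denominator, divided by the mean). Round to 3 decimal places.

0.085

n = 7, Σ = 4655, M = 665.0000
Σ(x−M)² = 19078.000; s = √(19078.000/6) = 56.3885
CV = 56.3885 / 665.0000 = 0.08479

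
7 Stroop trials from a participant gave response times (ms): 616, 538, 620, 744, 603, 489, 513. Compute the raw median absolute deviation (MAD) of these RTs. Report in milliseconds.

Sorted: 489, 513, 538, 603, 616, 620, 744 → median = 603
|x − 603|: 13, 65, 17, 141, 0, 114, 90
Sorted deviations: 0, 13, 17, 65, 90, 114, 141 → MAD = 65

65 ms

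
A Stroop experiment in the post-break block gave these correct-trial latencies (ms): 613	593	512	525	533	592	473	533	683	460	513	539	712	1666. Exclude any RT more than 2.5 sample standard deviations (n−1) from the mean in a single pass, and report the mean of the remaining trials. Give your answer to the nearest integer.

n = 14, ΣRT = 8947, M = 639.071
Σ(x−M)² = 1204064.93; s = √(1204064.93/13) = 304.336
Cutoffs: 639.071 ± 2.5·304.336 → [-121.8, 1399.9]
Outside: 1666 → excluded.
Retained (n=13): Σ = 7281, mean = 7281/13 = 560.077

560 ms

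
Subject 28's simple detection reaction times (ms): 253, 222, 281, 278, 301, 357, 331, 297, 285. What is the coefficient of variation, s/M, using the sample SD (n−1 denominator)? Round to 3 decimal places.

0.137

n = 9, Σ = 2605, M = 289.4444
Σ(x−M)² = 12580.222; s = √(12580.222/8) = 39.6551
CV = 39.6551 / 289.4444 = 0.13700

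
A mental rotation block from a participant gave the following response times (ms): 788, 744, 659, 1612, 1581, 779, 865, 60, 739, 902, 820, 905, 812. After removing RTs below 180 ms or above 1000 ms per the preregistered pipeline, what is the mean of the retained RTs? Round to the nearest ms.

Excluded: 60, 1581, 1612
Retained (n=10): Σ = 8013
Mean = 8013/10 = 801.3000

801 ms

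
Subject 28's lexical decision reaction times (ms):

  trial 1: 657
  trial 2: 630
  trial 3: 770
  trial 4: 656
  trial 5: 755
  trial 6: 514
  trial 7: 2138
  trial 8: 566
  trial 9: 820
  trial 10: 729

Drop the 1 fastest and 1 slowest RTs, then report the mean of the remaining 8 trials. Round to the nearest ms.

698 ms

Sorted: 514, 566, 630, 656, 657, 729, 755, 770, 820, 2138
Drop lowest 1 (514) and highest 1 (2138)
Remaining (n=8): Σ = 5583, mean = 5583/8 = 697.875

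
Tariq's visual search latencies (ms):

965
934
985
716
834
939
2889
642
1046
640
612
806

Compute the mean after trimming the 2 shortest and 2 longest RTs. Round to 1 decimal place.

852.6 ms

Sorted: 612, 640, 642, 716, 806, 834, 934, 939, 965, 985, 1046, 2889
Drop lowest 2 (612, 640) and highest 2 (1046, 2889)
Remaining (n=8): Σ = 6821, mean = 6821/8 = 852.625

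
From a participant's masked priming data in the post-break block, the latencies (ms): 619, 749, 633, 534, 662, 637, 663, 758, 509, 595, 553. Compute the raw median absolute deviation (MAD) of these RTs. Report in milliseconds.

Sorted: 509, 534, 553, 595, 619, 633, 637, 662, 663, 749, 758 → median = 633
|x − 633|: 14, 116, 0, 99, 29, 4, 30, 125, 124, 38, 80
Sorted deviations: 0, 4, 14, 29, 30, 38, 80, 99, 116, 124, 125 → MAD = 38

38 ms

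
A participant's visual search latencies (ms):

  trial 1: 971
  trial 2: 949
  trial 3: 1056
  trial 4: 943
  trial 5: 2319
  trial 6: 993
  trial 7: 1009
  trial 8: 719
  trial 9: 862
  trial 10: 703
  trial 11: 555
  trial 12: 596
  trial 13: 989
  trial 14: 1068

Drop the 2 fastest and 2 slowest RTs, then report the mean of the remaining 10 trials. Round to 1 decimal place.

919.4 ms

Sorted: 555, 596, 703, 719, 862, 943, 949, 971, 989, 993, 1009, 1056, 1068, 2319
Drop lowest 2 (555, 596) and highest 2 (1068, 2319)
Remaining (n=10): Σ = 9194, mean = 9194/10 = 919.400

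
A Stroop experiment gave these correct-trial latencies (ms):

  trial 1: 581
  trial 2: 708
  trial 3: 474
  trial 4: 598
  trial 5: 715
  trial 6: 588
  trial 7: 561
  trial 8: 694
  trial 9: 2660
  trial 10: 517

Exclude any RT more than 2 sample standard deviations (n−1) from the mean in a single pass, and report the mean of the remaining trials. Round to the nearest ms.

604 ms

n = 10, ΣRT = 8096, M = 809.600
Σ(x−M)² = 3862798.40; s = √(3862798.40/9) = 655.133
Cutoffs: 809.600 ± 2·655.133 → [-500.7, 2119.9]
Outside: 2660 → excluded.
Retained (n=9): Σ = 5436, mean = 5436/9 = 604.000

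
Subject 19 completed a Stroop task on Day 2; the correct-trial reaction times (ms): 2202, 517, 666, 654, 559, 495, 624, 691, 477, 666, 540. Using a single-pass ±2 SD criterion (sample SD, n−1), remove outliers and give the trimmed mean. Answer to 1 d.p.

588.9 ms

n = 11, ΣRT = 8091, M = 735.545
Σ(x−M)² = 2423114.73; s = √(2423114.73/10) = 492.251
Cutoffs: 735.545 ± 2·492.251 → [-249.0, 1720.0]
Outside: 2202 → excluded.
Retained (n=10): Σ = 5889, mean = 5889/10 = 588.900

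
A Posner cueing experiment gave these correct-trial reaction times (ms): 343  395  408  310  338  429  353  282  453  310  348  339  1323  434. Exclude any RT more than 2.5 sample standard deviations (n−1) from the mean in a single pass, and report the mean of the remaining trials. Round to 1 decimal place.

364.8 ms

n = 14, ΣRT = 6065, M = 433.214
Σ(x−M)² = 887230.36; s = √(887230.36/13) = 261.244
Cutoffs: 433.214 ± 2.5·261.244 → [-219.9, 1086.3]
Outside: 1323 → excluded.
Retained (n=13): Σ = 4742, mean = 4742/13 = 364.769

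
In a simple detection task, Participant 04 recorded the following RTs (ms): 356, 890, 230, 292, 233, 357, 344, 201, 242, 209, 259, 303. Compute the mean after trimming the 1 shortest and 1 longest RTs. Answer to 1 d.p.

282.5 ms

Sorted: 201, 209, 230, 233, 242, 259, 292, 303, 344, 356, 357, 890
Drop lowest 1 (201) and highest 1 (890)
Remaining (n=10): Σ = 2825, mean = 2825/10 = 282.500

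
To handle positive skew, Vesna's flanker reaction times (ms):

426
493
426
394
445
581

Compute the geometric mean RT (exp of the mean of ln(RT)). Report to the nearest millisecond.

ln(RT): 6.0544, 6.2005, 6.0544, 5.9764, 6.0981, 6.3648
Mean ln(RT) = 36.7486/6 = 6.12476
Geometric mean = exp(6.12476) = 457.04 ms

457 ms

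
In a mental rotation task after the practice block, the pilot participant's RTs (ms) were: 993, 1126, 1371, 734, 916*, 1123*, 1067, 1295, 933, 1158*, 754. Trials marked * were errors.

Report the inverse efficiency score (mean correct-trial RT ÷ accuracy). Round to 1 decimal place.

1421.9 ms

Correct trials (n=8): 993, 1126, 1371, 734, 1067, 1295, 933, 754
Mean correct RT = 8273/8 = 1034.1250 ms
Proportion correct = 8/11
IES = 1034.1250 / (8/11) = 1421.922 ms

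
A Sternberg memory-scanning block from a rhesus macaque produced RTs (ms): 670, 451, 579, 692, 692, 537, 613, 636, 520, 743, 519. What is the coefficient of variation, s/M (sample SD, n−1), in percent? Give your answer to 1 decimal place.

n = 11, Σ = 6652, M = 604.7273
Σ(x−M)² = 83068.182; s = √(83068.182/10) = 91.1417
CV = 91.1417 / 604.7273 = 0.15072 = 15.072%

15.1%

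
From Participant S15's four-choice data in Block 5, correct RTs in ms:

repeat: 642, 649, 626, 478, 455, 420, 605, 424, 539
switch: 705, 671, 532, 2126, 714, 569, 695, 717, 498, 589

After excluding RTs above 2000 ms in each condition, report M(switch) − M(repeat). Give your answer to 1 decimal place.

94.7 ms

switch: exclude 2126
M(repeat) = 4838/9 = 537.556
M(switch) = 5690/9 = 632.222
Difference = 632.222 − 537.556 = 94.667 ms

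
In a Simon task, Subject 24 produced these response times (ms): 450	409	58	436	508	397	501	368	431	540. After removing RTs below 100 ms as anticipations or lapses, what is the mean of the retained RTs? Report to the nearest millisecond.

Excluded: 58
Retained (n=9): Σ = 4040
Mean = 4040/9 = 448.8889

449 ms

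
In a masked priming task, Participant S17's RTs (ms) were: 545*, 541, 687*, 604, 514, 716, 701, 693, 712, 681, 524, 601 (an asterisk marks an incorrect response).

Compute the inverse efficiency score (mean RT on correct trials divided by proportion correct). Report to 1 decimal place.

Correct trials (n=10): 541, 604, 514, 716, 701, 693, 712, 681, 524, 601
Mean correct RT = 6287/10 = 628.7000 ms
Proportion correct = 10/12
IES = 628.7000 / (10/12) = 754.440 ms

754.4 ms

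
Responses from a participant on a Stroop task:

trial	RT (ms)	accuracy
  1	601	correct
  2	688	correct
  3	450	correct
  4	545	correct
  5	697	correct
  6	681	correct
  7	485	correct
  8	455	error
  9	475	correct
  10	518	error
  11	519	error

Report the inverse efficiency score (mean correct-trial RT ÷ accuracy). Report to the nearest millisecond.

794 ms

Correct trials (n=8): 601, 688, 450, 545, 697, 681, 485, 475
Mean correct RT = 4622/8 = 577.7500 ms
Proportion correct = 8/11
IES = 577.7500 / (8/11) = 794.406 ms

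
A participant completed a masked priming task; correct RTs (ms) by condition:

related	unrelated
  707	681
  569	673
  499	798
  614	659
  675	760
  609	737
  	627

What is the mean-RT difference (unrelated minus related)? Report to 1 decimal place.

92.8 ms

M(related) = 3673/6 = 612.167
M(unrelated) = 4935/7 = 705.000
Difference = 705.000 − 612.167 = 92.833 ms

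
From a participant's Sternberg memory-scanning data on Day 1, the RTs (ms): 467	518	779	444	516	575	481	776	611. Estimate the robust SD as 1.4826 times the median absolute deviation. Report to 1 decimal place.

Sorted: 444, 467, 481, 516, 518, 575, 611, 776, 779 → median = 518
|x − 518| sorted: 0, 2, 37, 51, 57, 74, 93, 258, 261 → MAD = 57
Robust SD ≈ 1.4826 × 57 = 84.508

84.5 ms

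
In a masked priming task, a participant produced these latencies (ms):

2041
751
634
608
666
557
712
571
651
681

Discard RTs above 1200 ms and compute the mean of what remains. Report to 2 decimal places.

647.89 ms

Excluded: 2041
Retained (n=9): Σ = 5831
Mean = 5831/9 = 647.8889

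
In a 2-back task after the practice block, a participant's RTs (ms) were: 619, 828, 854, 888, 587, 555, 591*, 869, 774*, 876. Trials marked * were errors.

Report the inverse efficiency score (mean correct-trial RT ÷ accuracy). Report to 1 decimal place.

949.4 ms

Correct trials (n=8): 619, 828, 854, 888, 587, 555, 869, 876
Mean correct RT = 6076/8 = 759.5000 ms
Proportion correct = 8/10
IES = 759.5000 / (8/10) = 949.375 ms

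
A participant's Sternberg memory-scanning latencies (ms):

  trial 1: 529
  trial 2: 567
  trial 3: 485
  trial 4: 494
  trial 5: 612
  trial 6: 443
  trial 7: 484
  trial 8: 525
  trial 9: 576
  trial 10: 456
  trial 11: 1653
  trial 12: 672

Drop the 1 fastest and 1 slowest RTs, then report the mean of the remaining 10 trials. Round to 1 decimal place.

540.0 ms

Sorted: 443, 456, 484, 485, 494, 525, 529, 567, 576, 612, 672, 1653
Drop lowest 1 (443) and highest 1 (1653)
Remaining (n=10): Σ = 5400, mean = 5400/10 = 540.000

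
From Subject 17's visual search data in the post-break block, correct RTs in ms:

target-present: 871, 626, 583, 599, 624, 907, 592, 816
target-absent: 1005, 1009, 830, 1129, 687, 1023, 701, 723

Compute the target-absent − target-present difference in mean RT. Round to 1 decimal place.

M(target-present) = 5618/8 = 702.250
M(target-absent) = 7107/8 = 888.375
Difference = 888.375 − 702.250 = 186.125 ms

186.1 ms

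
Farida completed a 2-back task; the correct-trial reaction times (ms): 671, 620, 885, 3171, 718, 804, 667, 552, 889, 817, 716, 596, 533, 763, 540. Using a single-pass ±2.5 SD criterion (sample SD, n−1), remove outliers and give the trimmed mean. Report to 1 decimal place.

n = 15, ΣRT = 12942, M = 862.800
Σ(x−M)² = 5901822.40; s = √(5901822.40/14) = 649.276
Cutoffs: 862.800 ± 2.5·649.276 → [-760.4, 2486.0]
Outside: 3171 → excluded.
Retained (n=14): Σ = 9771, mean = 9771/14 = 697.929

697.9 ms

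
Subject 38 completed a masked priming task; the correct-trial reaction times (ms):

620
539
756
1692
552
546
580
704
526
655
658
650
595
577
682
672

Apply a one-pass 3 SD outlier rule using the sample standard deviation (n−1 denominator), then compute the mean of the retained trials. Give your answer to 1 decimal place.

620.8 ms

n = 16, ΣRT = 11004, M = 687.750
Σ(x−M)² = 1140983.00; s = √(1140983.00/15) = 275.800
Cutoffs: 687.750 ± 3·275.800 → [-139.6, 1515.1]
Outside: 1692 → excluded.
Retained (n=15): Σ = 9312, mean = 9312/15 = 620.800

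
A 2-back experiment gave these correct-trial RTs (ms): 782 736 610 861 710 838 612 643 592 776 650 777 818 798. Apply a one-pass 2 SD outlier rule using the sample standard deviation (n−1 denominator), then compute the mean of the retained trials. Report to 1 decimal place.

728.8 ms

n = 14, ΣRT = 10203, M = 728.786
Σ(x−M)² = 109974.36; s = √(109974.36/13) = 91.976
Cutoffs: 728.786 ± 2·91.976 → [544.8, 912.7]
No RTs fall outside the cutoffs; all 14 retained. Mean = 10203/14 = 728.786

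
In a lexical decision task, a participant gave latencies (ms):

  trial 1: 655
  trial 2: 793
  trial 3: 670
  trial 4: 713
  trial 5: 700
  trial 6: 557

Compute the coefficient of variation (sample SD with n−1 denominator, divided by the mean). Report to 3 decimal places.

0.114

n = 6, Σ = 4088, M = 681.3333
Σ(x−M)² = 30101.333; s = √(30101.333/5) = 77.5904
CV = 77.5904 / 681.3333 = 0.11388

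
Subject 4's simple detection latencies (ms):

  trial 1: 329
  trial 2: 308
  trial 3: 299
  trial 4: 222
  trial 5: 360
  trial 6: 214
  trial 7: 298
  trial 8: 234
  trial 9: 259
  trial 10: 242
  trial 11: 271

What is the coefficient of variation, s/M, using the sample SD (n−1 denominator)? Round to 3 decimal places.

n = 11, Σ = 3036, M = 276.0000
Σ(x−M)² = 21896.000; s = √(21896.000/10) = 46.7932
CV = 46.7932 / 276.0000 = 0.16954

0.170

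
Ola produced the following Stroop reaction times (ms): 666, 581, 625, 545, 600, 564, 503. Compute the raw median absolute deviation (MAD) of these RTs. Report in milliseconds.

36 ms

Sorted: 503, 545, 564, 581, 600, 625, 666 → median = 581
|x − 581|: 85, 0, 44, 36, 19, 17, 78
Sorted deviations: 0, 17, 19, 36, 44, 78, 85 → MAD = 36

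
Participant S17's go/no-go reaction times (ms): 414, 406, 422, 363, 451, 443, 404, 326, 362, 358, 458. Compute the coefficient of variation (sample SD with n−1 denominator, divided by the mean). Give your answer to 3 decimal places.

0.108

n = 11, Σ = 4407, M = 400.6364
Σ(x−M)² = 18594.545; s = √(18594.545/10) = 43.1214
CV = 43.1214 / 400.6364 = 0.10763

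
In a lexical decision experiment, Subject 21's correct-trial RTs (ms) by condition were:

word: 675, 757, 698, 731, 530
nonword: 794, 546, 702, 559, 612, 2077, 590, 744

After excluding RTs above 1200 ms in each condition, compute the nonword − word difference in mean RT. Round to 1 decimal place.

nonword: exclude 2077
M(word) = 3391/5 = 678.200
M(nonword) = 4547/7 = 649.571
Difference = 649.571 − 678.200 = -28.629 ms

-28.6 ms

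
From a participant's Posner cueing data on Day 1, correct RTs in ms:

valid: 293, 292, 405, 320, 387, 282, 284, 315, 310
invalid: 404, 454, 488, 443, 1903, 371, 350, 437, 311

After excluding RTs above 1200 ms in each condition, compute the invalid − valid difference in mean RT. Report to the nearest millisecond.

86 ms

invalid: exclude 1903
M(valid) = 2888/9 = 320.889
M(invalid) = 3258/8 = 407.250
Difference = 407.250 − 320.889 = 86.361 ms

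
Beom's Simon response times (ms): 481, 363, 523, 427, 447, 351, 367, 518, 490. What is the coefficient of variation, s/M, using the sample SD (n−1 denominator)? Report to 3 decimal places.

n = 9, Σ = 3967, M = 440.7778
Σ(x−M)² = 36545.556; s = √(36545.556/8) = 67.5884
CV = 67.5884 / 440.7778 = 0.15334

0.153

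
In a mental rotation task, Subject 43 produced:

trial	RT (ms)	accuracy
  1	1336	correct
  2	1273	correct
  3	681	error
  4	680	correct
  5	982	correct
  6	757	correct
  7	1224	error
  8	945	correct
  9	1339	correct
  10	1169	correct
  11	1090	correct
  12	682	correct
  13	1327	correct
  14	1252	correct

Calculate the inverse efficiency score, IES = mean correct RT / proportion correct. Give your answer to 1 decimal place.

1247.6 ms

Correct trials (n=12): 1336, 1273, 680, 982, 757, 945, 1339, 1169, 1090, 682, 1327, 1252
Mean correct RT = 12832/12 = 1069.3333 ms
Proportion correct = 12/14
IES = 1069.3333 / (12/14) = 1247.556 ms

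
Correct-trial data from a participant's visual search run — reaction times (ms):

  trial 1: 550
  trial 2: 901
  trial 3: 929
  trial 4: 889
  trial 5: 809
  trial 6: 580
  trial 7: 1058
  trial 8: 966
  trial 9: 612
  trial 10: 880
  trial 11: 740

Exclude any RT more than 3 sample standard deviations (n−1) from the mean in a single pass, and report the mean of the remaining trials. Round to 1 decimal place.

810.4 ms

n = 11, ΣRT = 8914, M = 810.364
Σ(x−M)² = 284026.55; s = √(284026.55/10) = 168.531
Cutoffs: 810.364 ± 3·168.531 → [304.8, 1316.0]
No RTs fall outside the cutoffs; all 11 retained. Mean = 8914/11 = 810.364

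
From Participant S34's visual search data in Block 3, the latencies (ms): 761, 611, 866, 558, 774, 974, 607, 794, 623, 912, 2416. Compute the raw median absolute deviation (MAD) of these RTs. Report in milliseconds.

151 ms

Sorted: 558, 607, 611, 623, 761, 774, 794, 866, 912, 974, 2416 → median = 774
|x − 774|: 13, 163, 92, 216, 0, 200, 167, 20, 151, 138, 1642
Sorted deviations: 0, 13, 20, 92, 138, 151, 163, 167, 200, 216, 1642 → MAD = 151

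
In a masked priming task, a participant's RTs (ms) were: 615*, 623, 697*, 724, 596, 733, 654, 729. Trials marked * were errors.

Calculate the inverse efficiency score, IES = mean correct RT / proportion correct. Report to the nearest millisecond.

902 ms

Correct trials (n=6): 623, 724, 596, 733, 654, 729
Mean correct RT = 4059/6 = 676.5000 ms
Proportion correct = 6/8
IES = 676.5000 / (6/8) = 902.000 ms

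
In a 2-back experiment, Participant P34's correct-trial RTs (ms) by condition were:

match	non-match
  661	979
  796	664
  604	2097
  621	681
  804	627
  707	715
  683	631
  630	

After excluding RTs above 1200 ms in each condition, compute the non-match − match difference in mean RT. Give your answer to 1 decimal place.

non-match: exclude 2097
M(match) = 5506/8 = 688.250
M(non-match) = 4297/6 = 716.167
Difference = 716.167 − 688.250 = 27.917 ms

27.9 ms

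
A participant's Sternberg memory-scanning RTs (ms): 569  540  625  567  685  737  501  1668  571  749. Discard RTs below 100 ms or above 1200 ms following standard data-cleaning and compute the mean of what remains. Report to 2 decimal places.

616.00 ms

Excluded: 1668
Retained (n=9): Σ = 5544
Mean = 5544/9 = 616.0000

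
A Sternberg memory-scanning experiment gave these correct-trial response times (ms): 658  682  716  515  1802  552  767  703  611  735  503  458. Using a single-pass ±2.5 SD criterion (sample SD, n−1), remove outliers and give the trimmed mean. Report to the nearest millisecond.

n = 12, ΣRT = 8702, M = 725.167
Σ(x−M)² = 1376293.67; s = √(1376293.67/11) = 353.720
Cutoffs: 725.167 ± 2.5·353.720 → [-159.1, 1609.5]
Outside: 1802 → excluded.
Retained (n=11): Σ = 6900, mean = 6900/11 = 627.273

627 ms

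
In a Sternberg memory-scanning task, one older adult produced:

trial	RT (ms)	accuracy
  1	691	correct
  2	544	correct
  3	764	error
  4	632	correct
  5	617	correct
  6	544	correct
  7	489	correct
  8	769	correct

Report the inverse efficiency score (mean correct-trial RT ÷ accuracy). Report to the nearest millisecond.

Correct trials (n=7): 691, 544, 632, 617, 544, 489, 769
Mean correct RT = 4286/7 = 612.2857 ms
Proportion correct = 7/8
IES = 612.2857 / (7/8) = 699.755 ms

700 ms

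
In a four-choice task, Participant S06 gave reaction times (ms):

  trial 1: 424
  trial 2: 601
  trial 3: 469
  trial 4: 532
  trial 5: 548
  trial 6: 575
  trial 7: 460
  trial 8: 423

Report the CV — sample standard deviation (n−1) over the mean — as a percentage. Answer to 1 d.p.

13.7%

n = 8, Σ = 4032, M = 504.0000
Σ(x−M)² = 33292.000; s = √(33292.000/7) = 68.9638
CV = 68.9638 / 504.0000 = 0.13683 = 13.683%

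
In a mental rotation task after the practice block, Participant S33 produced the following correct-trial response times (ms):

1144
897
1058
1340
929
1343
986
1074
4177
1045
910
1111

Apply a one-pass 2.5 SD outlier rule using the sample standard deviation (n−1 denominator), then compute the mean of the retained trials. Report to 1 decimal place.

1076.1 ms

n = 12, ΣRT = 16014, M = 1334.500
Σ(x−M)² = 9051763.00; s = √(9051763.00/11) = 907.131
Cutoffs: 1334.500 ± 2.5·907.131 → [-933.3, 3602.3]
Outside: 4177 → excluded.
Retained (n=11): Σ = 11837, mean = 11837/11 = 1076.091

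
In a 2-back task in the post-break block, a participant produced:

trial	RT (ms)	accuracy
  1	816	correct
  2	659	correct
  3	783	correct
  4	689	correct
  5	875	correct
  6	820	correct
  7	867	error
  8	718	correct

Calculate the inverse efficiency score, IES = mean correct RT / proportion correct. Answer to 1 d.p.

875.1 ms

Correct trials (n=7): 816, 659, 783, 689, 875, 820, 718
Mean correct RT = 5360/7 = 765.7143 ms
Proportion correct = 7/8
IES = 765.7143 / (7/8) = 875.102 ms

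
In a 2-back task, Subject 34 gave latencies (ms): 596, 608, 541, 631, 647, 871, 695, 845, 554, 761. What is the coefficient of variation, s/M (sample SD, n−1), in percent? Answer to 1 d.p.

n = 10, Σ = 6749, M = 674.9000
Σ(x−M)² = 121158.900; s = √(121158.900/9) = 116.0263
CV = 116.0263 / 674.9000 = 0.17192 = 17.192%

17.2%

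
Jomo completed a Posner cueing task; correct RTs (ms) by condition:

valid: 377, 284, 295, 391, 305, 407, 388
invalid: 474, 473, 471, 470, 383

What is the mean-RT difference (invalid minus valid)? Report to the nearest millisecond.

M(valid) = 2447/7 = 349.571
M(invalid) = 2271/5 = 454.200
Difference = 454.200 − 349.571 = 104.629 ms

105 ms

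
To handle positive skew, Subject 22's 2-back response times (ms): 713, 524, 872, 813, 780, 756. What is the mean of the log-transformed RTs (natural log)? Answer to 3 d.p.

ln(RT): 6.5695, 6.2615, 6.7708, 6.7007, 6.6593, 6.6280
Σ ln(RT) = 39.5898
Mean = 39.5898/6 = 6.59830

6.598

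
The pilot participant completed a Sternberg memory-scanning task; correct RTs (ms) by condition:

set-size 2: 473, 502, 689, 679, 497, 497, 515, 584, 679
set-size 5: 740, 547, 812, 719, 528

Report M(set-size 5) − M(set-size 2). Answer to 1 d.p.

M(set-size 2) = 5115/9 = 568.333
M(set-size 5) = 3346/5 = 669.200
Difference = 669.200 − 568.333 = 100.867 ms

100.9 ms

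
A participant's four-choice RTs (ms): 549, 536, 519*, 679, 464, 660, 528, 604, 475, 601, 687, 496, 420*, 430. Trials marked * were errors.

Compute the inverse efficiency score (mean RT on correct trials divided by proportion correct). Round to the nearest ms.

Correct trials (n=12): 549, 536, 679, 464, 660, 528, 604, 475, 601, 687, 496, 430
Mean correct RT = 6709/12 = 559.0833 ms
Proportion correct = 12/14
IES = 559.0833 / (12/14) = 652.264 ms

652 ms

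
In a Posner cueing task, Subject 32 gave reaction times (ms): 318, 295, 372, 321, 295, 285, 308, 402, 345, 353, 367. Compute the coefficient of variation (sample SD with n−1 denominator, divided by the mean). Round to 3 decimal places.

0.113

n = 11, Σ = 3661, M = 332.8182
Σ(x−M)² = 14167.636; s = √(14167.636/10) = 37.6399
CV = 37.6399 / 332.8182 = 0.11309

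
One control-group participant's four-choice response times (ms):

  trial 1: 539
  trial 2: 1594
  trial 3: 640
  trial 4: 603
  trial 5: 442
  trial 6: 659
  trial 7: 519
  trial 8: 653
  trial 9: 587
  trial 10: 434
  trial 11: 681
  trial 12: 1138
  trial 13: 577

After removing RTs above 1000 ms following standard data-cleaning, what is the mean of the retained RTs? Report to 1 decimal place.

575.8 ms

Excluded: 1138, 1594
Retained (n=11): Σ = 6334
Mean = 6334/11 = 575.8182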